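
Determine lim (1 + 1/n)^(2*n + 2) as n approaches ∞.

Write it as [(1 + 1/n)^n]^(2) · (1 + 1/n)^(2). The bracketed term tends to e^(1) and the second factor to 1, so the limit is e^(2).

e^(2)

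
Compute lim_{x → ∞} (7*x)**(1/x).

1

Base → ∞ and exponent → 0: an ∞^0 form.
Take logs: (1/x)·ln(7·x^1) = (ln 7 + 1·ln x)/x → 0.
So the limit is e^0 = 1.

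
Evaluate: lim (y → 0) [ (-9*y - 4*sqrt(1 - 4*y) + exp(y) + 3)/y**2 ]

17/2

Substitution gives 0/0 (the numerator vanishes to order 2).
Expand each term to order y^2: the coefficient of y^2 in -4·√(1 - 4y) is 8 and in e^(y) is 1/2.
Lower-order terms cancel with the polynomial part, so the numerator is (17/2)·y^2 + o(y^2), and the limit is (17/2)/(1) = 17/2.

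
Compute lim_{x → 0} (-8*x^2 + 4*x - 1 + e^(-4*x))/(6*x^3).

Direct substitution gives 0/0.
Apply L'Hôpital: lim (-16*x + 4 - 4*e^(-4*x))/(18*x^2), still 0/0.
Apply L'Hôpital: lim (-16 + 16*e^(-4*x))/(36*x), still 0/0.
After 3 applications of L'Hôpital's rule the quotient is (-64*e^(-4*x))/(36); substituting x = 0 gives -16/9.

-16/9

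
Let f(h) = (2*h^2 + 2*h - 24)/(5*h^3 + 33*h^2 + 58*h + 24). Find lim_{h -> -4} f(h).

Direct substitution gives 0/0, so factor. Both numerator and denominator have (h + 4) as a factor.
After cancelling, the expression reduces to (2*h - 6)/(5*h^2 + 13*h + 6).
Substituting h = -4 gives -7/17.

-7/17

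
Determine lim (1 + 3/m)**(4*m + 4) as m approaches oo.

Let L be the limit and take ln: ln L = lim (4m + 4)·ln(1 + 3/m) = lim (4m + 4)·(3/m + O(1/m²)) = 12.
Hence L = e^(12).

e^(12)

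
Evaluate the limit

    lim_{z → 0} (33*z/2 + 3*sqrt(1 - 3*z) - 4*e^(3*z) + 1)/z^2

Substitution gives 0/0; apply L'Hôpital's rule 2 times.
After differentiating numerator and denominator 2 times the quotient is (-36*e^(3*z) - 27/(4*(1 - 3*z)^(3/2)))/(2); at z = 0 this is -171/8.

-171/8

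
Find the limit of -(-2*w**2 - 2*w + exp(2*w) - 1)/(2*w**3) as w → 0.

-2/3

Direct substitution gives 0/0.
Apply L'Hôpital: lim (-4*w + 2*e^(2*w) - 2)/(-6*w^2), still 0/0.
Apply L'Hôpital: lim (4*e^(2*w) - 4)/(-12*w), still 0/0.
After 3 applications of L'Hôpital's rule the quotient is (8*e^(2*w))/(-12); substituting w = 0 gives -2/3.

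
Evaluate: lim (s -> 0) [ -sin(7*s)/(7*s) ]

Substitution gives 0/0.
Write it as (7/(-7))·sin(7s)/(7s); since sin(u)/u → 1, the limit is -1.

-1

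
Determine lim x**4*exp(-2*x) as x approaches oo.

0

Write as x^4/e^{2x}, an ∞/∞ form.
Exponential growth dominates any polynomial, so repeated L'Hôpital (or the standard result) gives 0.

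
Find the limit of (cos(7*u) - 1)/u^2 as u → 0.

Direct substitution gives 0/0.
Apply L'Hôpital: lim (-7*sin(7*u))/(2*u), still 0/0.
After 2 applications of L'Hôpital's rule the quotient is (-49*cos(7*u))/(2); substituting u = 0 gives -49/2.

-49/2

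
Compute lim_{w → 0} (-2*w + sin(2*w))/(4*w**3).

-1/3

Direct substitution gives 0/0.
Apply L'Hôpital: lim (2*cos(2*w) - 2)/(12*w^2), still 0/0.
Apply L'Hôpital: lim (-4*sin(2*w))/(24*w), still 0/0.
After 3 applications of L'Hôpital's rule the quotient is (-8*cos(2*w))/(24); substituting w = 0 gives -1/3.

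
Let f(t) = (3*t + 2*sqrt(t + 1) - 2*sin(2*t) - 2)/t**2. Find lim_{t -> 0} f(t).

Substitution gives 0/0 (the numerator vanishes to order 2).
Expand each term to order t^2: the coefficient of t^2 in -2·sin(2t) is 0 and in 2·√(1 + t) is -1/4.
Lower-order terms cancel with the polynomial part, so the numerator is (-1/4)·t^2 + o(t^2), and the limit is (-1/4)/(1) = -1/4.

-1/4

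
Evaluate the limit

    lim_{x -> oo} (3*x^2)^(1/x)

Base → ∞ and exponent → 0: an ∞^0 form.
Take logs: (1/x)·ln(3·x^2) = (ln 3 + 2·ln x)/x → 0.
So the limit is e^0 = 1.

1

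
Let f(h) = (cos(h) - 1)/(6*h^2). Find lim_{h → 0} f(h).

Direct substitution gives 0/0.
Apply L'Hôpital: lim (-sin(h))/(12*h), still 0/0.
After 2 applications of L'Hôpital's rule the quotient is (-cos(h))/(12); substituting h = 0 gives -1/12.

-1/12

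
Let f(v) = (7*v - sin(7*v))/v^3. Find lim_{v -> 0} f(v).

Direct substitution gives 0/0.
Apply L'Hôpital: lim (7 - 7*cos(7*v))/(3*v^2), still 0/0.
Apply L'Hôpital: lim (49*sin(7*v))/(6*v), still 0/0.
After 3 applications of L'Hôpital's rule the quotient is (343*cos(7*v))/(6); substituting v = 0 gives 343/6.

343/6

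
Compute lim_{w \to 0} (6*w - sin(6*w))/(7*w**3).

Direct substitution gives 0/0.
Apply L'Hôpital: lim (6 - 6*cos(6*w))/(21*w^2), still 0/0.
Apply L'Hôpital: lim (36*sin(6*w))/(42*w), still 0/0.
After 3 applications of L'Hôpital's rule the quotient is (216*cos(6*w))/(42); substituting w = 0 gives 36/7.

36/7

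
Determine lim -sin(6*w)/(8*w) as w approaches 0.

Substitution gives 0/0.
Write it as (6/(-8))·sin(6w)/(6w); since sin(u)/u → 1, the limit is -3/4.

-3/4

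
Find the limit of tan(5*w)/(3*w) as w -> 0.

5/3

Substitution gives 0/0.
Since tan(u)/u → 1 as u → 0, tan(5w)/(5w) → 1 and the limit is 5/3.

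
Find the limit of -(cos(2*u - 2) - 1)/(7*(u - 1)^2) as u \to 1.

2/7

Direct substitution gives 0/0.
Apply L'Hôpital: lim (-2*sin(2*u - 2))/(14 - 14*u), still 0/0.
After 2 applications of L'Hôpital's rule the quotient is (-4*cos(2*u - 2))/(-14); substituting u = 1 gives 2/7.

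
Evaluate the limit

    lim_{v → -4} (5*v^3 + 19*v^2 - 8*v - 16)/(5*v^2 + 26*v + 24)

Since v = -4 makes numerator and denominator zero, (v + 4) divides both.
Cancelling it gives (5*v^2 - v - 4)/(5*v + 6); now plug in v = -4 to get -40/7.

-40/7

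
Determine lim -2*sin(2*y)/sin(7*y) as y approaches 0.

Substitution gives 0/0.
Divide numerator and denominator by y: sin(2y)/y → 2 and sin(7y)/y → 7, so the limit is -2·2/7 = -4/7.

-4/7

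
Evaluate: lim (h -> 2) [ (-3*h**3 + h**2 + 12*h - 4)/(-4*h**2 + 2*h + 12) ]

At h = 2 both the top and bottom vanish — a removable singularity. Factoring out (h - 2) from each leaves (-3*h^2 - 5*h + 2)/(-4*h - 6), which at h = 2 equals 10/7.

10/7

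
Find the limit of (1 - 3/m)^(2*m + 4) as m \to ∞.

Write it as [(1 - 3/m)^m]^(2) · (1 - 3/m)^(4). The bracketed term tends to e^(-3) and the second factor to 1, so the limit is e^(-6).

e^(-6)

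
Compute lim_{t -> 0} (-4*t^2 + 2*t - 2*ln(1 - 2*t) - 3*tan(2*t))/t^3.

-8/3

Substitution gives 0/0 (the numerator vanishes to order 3).
Expand each term to order t^3: the coefficient of t^3 in -3·tan(2t) is -8 and in -2·ln(1 - 2t) is 16/3.
Lower-order terms cancel with the polynomial part, so the numerator is (-8/3)·t^3 + o(t^3), and the limit is (-8/3)/(1) = -8/3.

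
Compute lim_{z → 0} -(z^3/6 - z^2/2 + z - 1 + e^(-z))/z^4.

Direct substitution gives 0/0.
Apply L'Hôpital: lim (z^2/2 - z + 1 - e^(-z))/(-4*z^3), still 0/0.
Apply L'Hôpital: lim (z - 1 + e^(-z))/(-12*z^2), still 0/0.
Apply L'Hôpital: lim (1 - e^(-z))/(-24*z), still 0/0.
After 4 applications of L'Hôpital's rule the quotient is (e^(-z))/(-24); substituting z = 0 gives -1/24.

-1/24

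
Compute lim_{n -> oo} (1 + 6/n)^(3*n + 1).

e^(18)

The base → 1 and the exponent → ∞: a 1^∞ form.
Take logarithms: (3n + 1)·ln(1 + 6/n). Since ln(1+u) ~ u for small u, this behaves like (3n)·(6/n) → 18.
So the limit is e^(18).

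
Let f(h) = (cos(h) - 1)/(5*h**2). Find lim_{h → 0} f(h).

-1/10

Direct substitution gives 0/0.
Apply L'Hôpital: lim (-sin(h))/(10*h), still 0/0.
After 2 applications of L'Hôpital's rule the quotient is (-cos(h))/(10); substituting h = 0 gives -1/10.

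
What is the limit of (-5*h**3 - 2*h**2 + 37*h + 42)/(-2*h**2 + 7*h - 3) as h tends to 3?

22

Direct substitution gives 0/0, so factor. Both numerator and denominator have (h - 3) as a factor.
After cancelling, the expression reduces to (-5*h^2 - 17*h - 14)/(1 - 2*h).
Substituting h = 3 gives 22.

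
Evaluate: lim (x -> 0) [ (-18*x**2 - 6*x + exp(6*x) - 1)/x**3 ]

Direct substitution gives 0/0.
Apply L'Hôpital: lim (-36*x + 6*e^(6*x) - 6)/(3*x^2), still 0/0.
Apply L'Hôpital: lim (36*e^(6*x) - 36)/(6*x), still 0/0.
After 3 applications of L'Hôpital's rule the quotient is (216*e^(6*x))/(6); substituting x = 0 gives 36.

36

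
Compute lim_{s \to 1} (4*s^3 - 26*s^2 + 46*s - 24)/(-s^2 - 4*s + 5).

At s = 1 both the top and bottom vanish — a removable singularity. Factoring out (s - 1) from each leaves (4*s^2 - 22*s + 24)/(-s - 5), which at s = 1 equals -1.

-1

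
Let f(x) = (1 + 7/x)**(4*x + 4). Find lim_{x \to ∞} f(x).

Let L be the limit and take ln: ln L = lim (4x + 4)·ln(1 + 7/x) = lim (4x + 4)·(7/x + O(1/x²)) = 28.
Hence L = e^(28).

e^(28)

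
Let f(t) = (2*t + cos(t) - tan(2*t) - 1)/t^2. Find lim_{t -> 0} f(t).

-1/2

Substitution gives 0/0; apply L'Hôpital's rule 2 times.
After differentiating numerator and denominator 2 times the quotient is (-cos(t) - 8*tan(2*t)/cos(2*t)^2)/(2); at t = 0 this is -1/2.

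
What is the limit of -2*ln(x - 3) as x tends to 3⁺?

As x → 3⁺, x - 3 → 0⁺ and ln(x - 3) → −∞.
Multiplying by -2 gives ∞.

∞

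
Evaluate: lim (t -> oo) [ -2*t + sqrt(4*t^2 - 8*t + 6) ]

-2

This has the form ∞ − ∞. Multiply and divide by the conjugate √(4*t^2 - 8*t + 6) + 2t.
That gives (-8t + 6) / (√(4*t^2 - 8*t + 6) + 2t).
Divide numerator and denominator by t: the limit is -8/(2·2) = -2.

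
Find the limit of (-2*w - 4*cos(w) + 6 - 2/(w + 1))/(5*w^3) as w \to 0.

Substitution gives 0/0; apply L'Hôpital's rule 3 times.
After differentiating numerator and denominator 3 times the quotient is (-4*sin(w) + 12/(w + 1)^4)/(30); at w = 0 this is 2/5.

2/5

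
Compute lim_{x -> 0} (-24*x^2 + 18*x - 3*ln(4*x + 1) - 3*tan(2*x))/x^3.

-72

Substitution gives 0/0 (the numerator vanishes to order 3).
Expand each term to order x^3: the coefficient of x^3 in -3·ln(1 + 4x) is -64 and in -3·tan(2x) is -8.
Lower-order terms cancel with the polynomial part, so the numerator is (-72)·x^3 + o(x^3), and the limit is (-72)/(1) = -72.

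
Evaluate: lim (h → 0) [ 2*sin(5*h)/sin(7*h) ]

10/7

Substitution gives 0/0.
Divide numerator and denominator by h: sin(5h)/h → 5 and sin(7h)/h → 7, so the limit is 2·5/7 = 10/7.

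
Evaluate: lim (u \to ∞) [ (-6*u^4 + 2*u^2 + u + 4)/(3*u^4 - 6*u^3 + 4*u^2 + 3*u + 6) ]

-2

Numerator and denominator both have degree 4.
Dividing every term by u^4, all lower-order terms vanish and the limit is the ratio of leading coefficients, -6/(3) = -2.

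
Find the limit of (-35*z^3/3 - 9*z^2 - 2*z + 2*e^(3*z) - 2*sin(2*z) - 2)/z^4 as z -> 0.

27/4

Substitution gives 0/0; apply L'Hôpital's rule 4 times.
After differentiating numerator and denominator 4 times the quotient is (162*e^(3*z) - 32*sin(2*z))/(24); at z = 0 this is 27/4.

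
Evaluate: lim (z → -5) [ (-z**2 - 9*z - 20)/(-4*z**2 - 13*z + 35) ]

1/27

At z = -5 both the top and bottom vanish — a removable singularity. Factoring out (z + 5) from each leaves (-z - 4)/(7 - 4*z), which at z = -5 equals 1/27.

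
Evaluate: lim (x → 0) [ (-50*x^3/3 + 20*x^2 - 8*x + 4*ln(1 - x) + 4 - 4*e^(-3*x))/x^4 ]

Substitution gives 0/0 (the numerator vanishes to order 4).
Expand each term to order x^4: the coefficient of x^4 in 4·ln(1 - x) is -1 and in -4·e^(-3x) is -27/2.
Lower-order terms cancel with the polynomial part, so the numerator is (-29/2)·x^4 + o(x^4), and the limit is (-29/2)/(1) = -29/2.

-29/2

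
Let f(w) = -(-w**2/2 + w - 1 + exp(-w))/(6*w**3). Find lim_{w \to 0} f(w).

1/36

Direct substitution gives 0/0.
Apply L'Hôpital: lim (-w + 1 - e^(-w))/(-18*w^2), still 0/0.
Apply L'Hôpital: lim (-1 + e^(-w))/(-36*w), still 0/0.
After 3 applications of L'Hôpital's rule the quotient is (-e^(-w))/(-36); substituting w = 0 gives 1/36.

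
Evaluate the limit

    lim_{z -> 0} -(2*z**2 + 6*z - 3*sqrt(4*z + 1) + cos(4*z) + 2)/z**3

12

Substitution gives 0/0; apply L'Hôpital's rule 3 times.
After differentiating numerator and denominator 3 times the quotient is (64*sin(4*z) - 72/(4*z + 1)^(5/2))/(-6); at z = 0 this is 12.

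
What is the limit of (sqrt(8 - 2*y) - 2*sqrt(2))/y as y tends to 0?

A 0/0 form; rationalise with √(8 - 2y) + √8. This collapses the numerator to -2y, leaving -2/(√(8 - 2y) + √8) → -2/(2√8) = -√(2)/4.

-√(2)/4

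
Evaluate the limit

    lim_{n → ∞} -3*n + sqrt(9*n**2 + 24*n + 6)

An ∞ − ∞ form. Rationalising with the conjugate, the difference becomes (24n + 6) / (√(9*n^2 + 24*n + 6) + 3n).
For large n the denominator behaves like 2·3n, so the quotient tends to 24/6 = 4.

4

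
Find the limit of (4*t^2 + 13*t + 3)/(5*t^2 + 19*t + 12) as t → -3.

1

Direct substitution gives 0/0, so factor. Both numerator and denominator have (t + 3) as a factor.
After cancelling, the expression reduces to (4*t + 1)/(5*t + 4).
Substituting t = -3 gives 1.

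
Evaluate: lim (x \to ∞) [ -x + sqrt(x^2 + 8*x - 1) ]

4

This has the form ∞ − ∞. Multiply and divide by the conjugate √(x^2 + 8*x - 1) + x.
That gives (8x - 1) / (√(x^2 + 8*x - 1) + x).
Divide numerator and denominator by x: the limit is 8/(2·1) = 4.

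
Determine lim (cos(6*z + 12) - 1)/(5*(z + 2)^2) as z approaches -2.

Direct substitution gives 0/0.
Apply L'Hôpital: lim (-6*sin(6*z + 12))/(10*z + 20), still 0/0.
After 2 applications of L'Hôpital's rule the quotient is (-36*cos(6*z + 12))/(10); substituting z = -2 gives -18/5.

-18/5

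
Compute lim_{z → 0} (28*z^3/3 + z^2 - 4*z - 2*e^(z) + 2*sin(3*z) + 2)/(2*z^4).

-1/24

Substitution gives 0/0; apply L'Hôpital's rule 4 times.
After differentiating numerator and denominator 4 times the quotient is (-2*e^(z) + 162*sin(3*z))/(48); at z = 0 this is -1/24.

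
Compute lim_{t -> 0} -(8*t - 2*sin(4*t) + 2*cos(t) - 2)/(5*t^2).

Substitution gives 0/0; apply L'Hôpital's rule 2 times.
After differentiating numerator and denominator 2 times the quotient is (32*sin(4*t) - 2*cos(t))/(-10); at t = 0 this is 1/5.

1/5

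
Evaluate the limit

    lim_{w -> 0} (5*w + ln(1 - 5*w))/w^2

-25/2

Direct substitution gives 0/0.
Apply L'Hôpital: lim (5 - 5/(1 - 5*w))/(2*w), still 0/0.
After 2 applications of L'Hôpital's rule the quotient is (-25/(1 - 5*w)^2)/(2); substituting w = 0 gives -25/2.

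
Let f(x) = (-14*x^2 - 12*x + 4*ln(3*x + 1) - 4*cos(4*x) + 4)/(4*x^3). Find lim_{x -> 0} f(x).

9

Substitution gives 0/0 (the numerator vanishes to order 3).
Expand each term to order x^3: the coefficient of x^3 in 4·ln(1 + 3x) is 36 and in -4·cos(4x) is 0.
Lower-order terms cancel with the polynomial part, so the numerator is (36)·x^3 + o(x^3), and the limit is (36)/(4) = 9.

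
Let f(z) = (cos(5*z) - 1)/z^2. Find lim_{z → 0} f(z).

-25/2

Direct substitution gives 0/0.
Apply L'Hôpital: lim (-5*sin(5*z))/(2*z), still 0/0.
After 2 applications of L'Hôpital's rule the quotient is (-25*cos(5*z))/(2); substituting z = 0 gives -25/2.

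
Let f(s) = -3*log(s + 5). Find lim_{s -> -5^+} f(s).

As s → -5⁺, s + 5 → 0⁺ and ln(s + 5) → −∞.
Multiplying by -3 gives ∞.

∞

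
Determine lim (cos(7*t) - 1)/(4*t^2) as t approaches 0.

Direct substitution gives 0/0.
Apply L'Hôpital: lim (-7*sin(7*t))/(8*t), still 0/0.
After 2 applications of L'Hôpital's rule the quotient is (-49*cos(7*t))/(8); substituting t = 0 gives -49/8.

-49/8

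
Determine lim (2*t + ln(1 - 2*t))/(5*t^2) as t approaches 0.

-2/5

Direct substitution gives 0/0.
Apply L'Hôpital: lim (2 - 2/(1 - 2*t))/(10*t), still 0/0.
After 2 applications of L'Hôpital's rule the quotient is (-4/(1 - 2*t)^2)/(10); substituting t = 0 gives -2/5.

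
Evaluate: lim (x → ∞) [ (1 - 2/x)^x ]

Write it as [(1 - 2/x)^x]^(1) · (1 - 2/x)^(0). The bracketed term tends to e^(-2) and the second factor to 1, so the limit is e^(-2).

e^(-2)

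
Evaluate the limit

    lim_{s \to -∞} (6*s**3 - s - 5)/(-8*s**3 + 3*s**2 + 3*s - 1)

Numerator and denominator both have degree 3.
Dividing every term by s^3, all lower-order terms vanish and the limit is the ratio of leading coefficients, 6/(-8) = -3/4.

-3/4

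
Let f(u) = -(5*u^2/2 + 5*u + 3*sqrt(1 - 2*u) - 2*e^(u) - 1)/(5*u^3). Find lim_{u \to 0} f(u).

Substitution gives 0/0 (the numerator vanishes to order 3).
Expand each term to order u^3: the coefficient of u^3 in 3·√(1 - 2u) is -3/2 and in -2·e^(u) is -1/3.
Lower-order terms cancel with the polynomial part, so the numerator is (-11/6)·u^3 + o(u^3), and the limit is (-11/6)/(-5) = 11/30.

11/30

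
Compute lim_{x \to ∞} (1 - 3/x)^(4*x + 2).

e^(-12)

Let L be the limit and take ln: ln L = lim (4x + 2)·ln(1 - 3/x) = lim (4x + 2)·(-3/x + O(1/x²)) = -12.
Hence L = e^(-12).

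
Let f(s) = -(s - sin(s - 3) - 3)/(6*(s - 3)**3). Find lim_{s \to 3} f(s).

Direct substitution gives 0/0.
Apply L'Hôpital: lim (1 - cos(s - 3))/(-18*(s - 3)^2), still 0/0.
Apply L'Hôpital: lim (sin(s - 3))/(108 - 36*s), still 0/0.
After 3 applications of L'Hôpital's rule the quotient is (cos(s - 3))/(-36); substituting s = 3 gives -1/36.

-1/36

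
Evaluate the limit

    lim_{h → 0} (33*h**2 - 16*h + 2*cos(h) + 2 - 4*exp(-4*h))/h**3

128/3

Substitution gives 0/0 (the numerator vanishes to order 3).
Expand each term to order h^3: the coefficient of h^3 in -4·e^(-4h) is 128/3 and in 2·cos(h) is 0.
Lower-order terms cancel with the polynomial part, so the numerator is (128/3)·h^3 + o(h^3), and the limit is (128/3)/(1) = 128/3.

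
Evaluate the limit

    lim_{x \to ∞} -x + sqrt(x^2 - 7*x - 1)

-7/2

This has the form ∞ − ∞. Multiply and divide by the conjugate √(x^2 - 7*x - 1) + x.
That gives (-7x - 1) / (√(x^2 - 7*x - 1) + x).
Divide numerator and denominator by x: the limit is -7/(2·1) = -7/2.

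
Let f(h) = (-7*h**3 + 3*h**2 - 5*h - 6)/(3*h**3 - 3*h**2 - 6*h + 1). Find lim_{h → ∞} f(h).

Numerator and denominator both have degree 3.
Dividing every term by h^3, all lower-order terms vanish and the limit is the ratio of leading coefficients, -7/(3) = -7/3.

-7/3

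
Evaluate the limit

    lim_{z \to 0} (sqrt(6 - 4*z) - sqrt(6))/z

-√(6)/3

Substitution gives 0/0. Multiply numerator and denominator by the conjugate √(6 - 4z) + √6.
The numerator becomes (6 - 4z) − 6 = -4z, so the expression simplifies to -4/(√(6 - 4z) + √6).
Letting z → 0 gives -4/(2√6) = -√(6)/3.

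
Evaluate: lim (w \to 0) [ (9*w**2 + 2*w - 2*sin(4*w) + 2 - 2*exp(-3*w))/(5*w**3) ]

91/15

Substitution gives 0/0; apply L'Hôpital's rule 3 times.
After differentiating numerator and denominator 3 times the quotient is (128*cos(4*w) + 54*e^(-3*w))/(30); at w = 0 this is 91/15.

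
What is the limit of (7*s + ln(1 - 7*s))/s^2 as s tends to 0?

-49/2

Direct substitution gives 0/0.
Apply L'Hôpital: lim (7 - 7/(1 - 7*s))/(2*s), still 0/0.
After 2 applications of L'Hôpital's rule the quotient is (-49/(1 - 7*s)^2)/(2); substituting s = 0 gives -49/2.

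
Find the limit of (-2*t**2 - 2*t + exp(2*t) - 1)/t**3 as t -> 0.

4/3

Direct substitution gives 0/0.
Apply L'Hôpital: lim (-4*t + 2*e^(2*t) - 2)/(3*t^2), still 0/0.
Apply L'Hôpital: lim (4*e^(2*t) - 4)/(6*t), still 0/0.
After 3 applications of L'Hôpital's rule the quotient is (8*e^(2*t))/(6); substituting t = 0 gives 4/3.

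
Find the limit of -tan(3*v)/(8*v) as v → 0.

Substitution gives 0/0.
Since tan(u)/u → 1 as u → 0, tan(3v)/(3v) → 1 and the limit is 3/(-8) = -3/8.

-3/8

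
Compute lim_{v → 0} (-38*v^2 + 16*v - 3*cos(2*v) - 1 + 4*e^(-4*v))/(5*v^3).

-128/15

Substitution gives 0/0; apply L'Hôpital's rule 3 times.
After differentiating numerator and denominator 3 times the quotient is (-24*sin(2*v) - 256*e^(-4*v))/(30); at v = 0 this is -128/15.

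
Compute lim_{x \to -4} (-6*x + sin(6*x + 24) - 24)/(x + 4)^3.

Direct substitution gives 0/0.
Apply L'Hôpital: lim (6*cos(6*x + 24) - 6)/(3*(x + 4)^2), still 0/0.
Apply L'Hôpital: lim (-36*sin(6*x + 24))/(6*x + 24), still 0/0.
After 3 applications of L'Hôpital's rule the quotient is (-216*cos(6*x + 24))/(6); substituting x = -4 gives -36.

-36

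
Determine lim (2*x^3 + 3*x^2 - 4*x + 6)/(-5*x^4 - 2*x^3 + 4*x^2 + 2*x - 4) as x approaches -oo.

The denominator has degree 4 and the numerator degree 3. Dividing numerator and denominator by x^4 sends every term to 0 except the leading denominator term, so the limit is 0.

0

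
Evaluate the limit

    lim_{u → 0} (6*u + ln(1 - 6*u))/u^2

Direct substitution gives 0/0.
Apply L'Hôpital: lim (6 - 6/(1 - 6*u))/(2*u), still 0/0.
After 2 applications of L'Hôpital's rule the quotient is (-36/(1 - 6*u)^2)/(2); substituting u = 0 gives -18.

-18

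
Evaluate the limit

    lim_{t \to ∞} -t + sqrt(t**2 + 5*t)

5/2

This has the form ∞ − ∞. Multiply and divide by the conjugate √(t^2 + 5*t) + t.
That gives (5t) / (√(t^2 + 5*t) + t).
Divide numerator and denominator by t: the limit is 5/(2·1) = 5/2.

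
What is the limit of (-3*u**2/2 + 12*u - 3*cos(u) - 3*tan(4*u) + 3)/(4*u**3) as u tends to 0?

Substitution gives 0/0; apply L'Hôpital's rule 3 times.
After differentiating numerator and denominator 3 times the quotient is (-3*sin(u) - 1152*tan(4*u)^4 - 1536*tan(4*u)^2 - 384)/(24); at u = 0 this is -16.

-16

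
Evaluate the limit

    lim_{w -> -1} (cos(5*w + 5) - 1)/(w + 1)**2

-25/2

Direct substitution gives 0/0.
Apply L'Hôpital: lim (-5*sin(5*w + 5))/(2*w + 2), still 0/0.
After 2 applications of L'Hôpital's rule the quotient is (-25*cos(5*w + 5))/(2); substituting w = -1 gives -25/2.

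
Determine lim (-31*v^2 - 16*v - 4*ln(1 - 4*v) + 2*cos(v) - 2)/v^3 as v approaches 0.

256/3

Substitution gives 0/0 (the numerator vanishes to order 3).
Expand each term to order v^3: the coefficient of v^3 in 2·cos(v) is 0 and in -4·ln(1 - 4v) is 256/3.
Lower-order terms cancel with the polynomial part, so the numerator is (256/3)·v^3 + o(v^3), and the limit is (256/3)/(1) = 256/3.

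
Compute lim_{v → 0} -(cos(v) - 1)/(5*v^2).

1/10

Direct substitution gives 0/0.
Apply L'Hôpital: lim (-sin(v))/(-10*v), still 0/0.
After 2 applications of L'Hôpital's rule the quotient is (-cos(v))/(-10); substituting v = 0 gives 1/10.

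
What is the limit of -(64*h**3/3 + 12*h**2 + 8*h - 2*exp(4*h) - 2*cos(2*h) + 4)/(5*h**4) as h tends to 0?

68/15

Substitution gives 0/0; apply L'Hôpital's rule 4 times.
After differentiating numerator and denominator 4 times the quotient is (-512*e^(4*h) - 32*cos(2*h))/(-120); at h = 0 this is 68/15.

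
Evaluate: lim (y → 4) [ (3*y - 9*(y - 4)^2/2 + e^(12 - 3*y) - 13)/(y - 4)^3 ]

Direct substitution gives 0/0.
Apply L'Hôpital: lim (-9*y - 3*e^(12 - 3*y) + 39)/(3*(y - 4)^2), still 0/0.
Apply L'Hôpital: lim (9*e^(12 - 3*y) - 9)/(6*y - 24), still 0/0.
After 3 applications of L'Hôpital's rule the quotient is (-27*e^(12 - 3*y))/(6); substituting y = 4 gives -9/2.

-9/2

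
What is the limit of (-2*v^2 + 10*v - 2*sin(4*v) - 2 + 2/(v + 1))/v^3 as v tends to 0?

58/3

Substitution gives 0/0; apply L'Hôpital's rule 3 times.
After differentiating numerator and denominator 3 times the quotient is (128*cos(4*v) - 12/(v + 1)^4)/(6); at v = 0 this is 58/3.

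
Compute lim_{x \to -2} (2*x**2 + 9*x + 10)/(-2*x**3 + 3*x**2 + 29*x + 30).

At x = -2 both the top and bottom vanish — a removable singularity. Factoring out (x + 2) from each leaves (2*x + 5)/(-2*x^2 + 7*x + 15), which at x = -2 equals -1/7.

-1/7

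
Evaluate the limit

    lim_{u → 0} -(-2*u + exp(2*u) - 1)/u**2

Direct substitution gives 0/0.
Apply L'Hôpital: lim (2*e^(2*u) - 2)/(-2*u), still 0/0.
After 2 applications of L'Hôpital's rule the quotient is (4*e^(2*u))/(-2); substituting u = 0 gives -2.

-2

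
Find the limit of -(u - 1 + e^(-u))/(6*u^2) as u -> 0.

-1/12

Direct substitution gives 0/0.
Apply L'Hôpital: lim (1 - e^(-u))/(-12*u), still 0/0.
After 2 applications of L'Hôpital's rule the quotient is (e^(-u))/(-12); substituting u = 0 gives -1/12.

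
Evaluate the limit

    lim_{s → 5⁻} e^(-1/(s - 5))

∞

As s → 5⁻, -1/(s - 5) → +∞, so e^(-1/(s - 5)) → ∞.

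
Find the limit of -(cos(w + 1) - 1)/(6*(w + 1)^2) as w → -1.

Direct substitution gives 0/0.
Apply L'Hôpital: lim (-sin(w + 1))/(-12*w - 12), still 0/0.
After 2 applications of L'Hôpital's rule the quotient is (-cos(w + 1))/(-12); substituting w = -1 gives 1/12.

1/12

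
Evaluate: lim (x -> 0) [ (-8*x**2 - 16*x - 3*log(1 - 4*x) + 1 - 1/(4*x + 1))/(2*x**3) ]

64

Substitution gives 0/0; apply L'Hôpital's rule 3 times.
After differentiating numerator and denominator 3 times the quotient is (384/(4*x + 1)^4 - 384/(4*x - 1)^3)/(12); at x = 0 this is 64.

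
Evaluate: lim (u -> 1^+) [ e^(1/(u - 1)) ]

∞

As u → 1⁺, 1/(u - 1) → +∞, so e^(1/(u - 1)) → ∞.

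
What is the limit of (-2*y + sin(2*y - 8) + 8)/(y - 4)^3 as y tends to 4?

Direct substitution gives 0/0.
Apply L'Hôpital: lim (2*cos(2*y - 8) - 2)/(3*(y - 4)^2), still 0/0.
Apply L'Hôpital: lim (-4*sin(2*y - 8))/(6*y - 24), still 0/0.
After 3 applications of L'Hôpital's rule the quotient is (-8*cos(2*y - 8))/(6); substituting y = 4 gives -4/3.

-4/3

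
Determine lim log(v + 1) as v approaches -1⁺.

-∞

As v → -1⁺, v + 1 → 0⁺ and ln(v + 1) → −∞.
Multiplying by 1 gives -∞.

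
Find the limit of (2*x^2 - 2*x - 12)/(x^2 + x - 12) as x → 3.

Since x = 3 makes numerator and denominator zero, (x - 3) divides both.
Cancelling it gives (2*x + 4)/(x + 4); now plug in x = 3 to get 10/7.

10/7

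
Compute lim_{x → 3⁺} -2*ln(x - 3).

As x → 3⁺, x - 3 → 0⁺ and ln(x - 3) → −∞.
Multiplying by -2 gives ∞.

∞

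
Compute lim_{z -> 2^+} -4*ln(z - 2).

∞

As z → 2⁺, z - 2 → 0⁺ and ln(z - 2) → −∞.
Multiplying by -4 gives ∞.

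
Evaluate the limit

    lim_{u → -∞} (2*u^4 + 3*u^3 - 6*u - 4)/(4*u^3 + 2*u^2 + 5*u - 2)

The numerator has higher degree (4 > 3); the quotient behaves like (2/(4))·u^1 for large |u|.
As u → −∞ this diverges to -∞.

-∞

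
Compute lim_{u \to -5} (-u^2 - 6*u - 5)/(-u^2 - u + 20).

4/9

Direct substitution gives 0/0, so factor. Both numerator and denominator have (u + 5) as a factor.
After cancelling, the expression reduces to (-u - 1)/(4 - u).
Substituting u = -5 gives 4/9.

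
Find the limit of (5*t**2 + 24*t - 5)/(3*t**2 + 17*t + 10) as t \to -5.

Direct substitution gives 0/0, so factor. Both numerator and denominator have (t + 5) as a factor.
After cancelling, the expression reduces to (5*t - 1)/(3*t + 2).
Substituting t = -5 gives 2.

2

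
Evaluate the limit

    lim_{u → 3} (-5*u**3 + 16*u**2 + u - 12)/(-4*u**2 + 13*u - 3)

38/11

Direct substitution gives 0/0, so factor. Both numerator and denominator have (u - 3) as a factor.
After cancelling, the expression reduces to (-5*u^2 + u + 4)/(1 - 4*u).
Substituting u = 3 gives 38/11.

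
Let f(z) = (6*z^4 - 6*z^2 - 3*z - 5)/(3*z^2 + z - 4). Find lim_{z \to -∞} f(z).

The numerator has higher degree (4 > 2); the quotient behaves like (6/(3))·z^2 for large |z|.
As z → −∞ this diverges to ∞.

∞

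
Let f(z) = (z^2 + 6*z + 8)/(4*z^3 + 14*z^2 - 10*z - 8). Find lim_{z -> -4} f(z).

-1/35

Direct substitution gives 0/0, so factor. Both numerator and denominator have (z + 4) as a factor.
After cancelling, the expression reduces to (z + 2)/(4*z^2 - 2*z - 2).
Substituting z = -4 gives -1/35.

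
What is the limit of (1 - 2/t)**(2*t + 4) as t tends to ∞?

Let L be the limit and take ln: ln L = lim (2t + 4)·ln(1 - 2/t) = lim (2t + 4)·(-2/t + O(1/t²)) = -4.
Hence L = e^(-4).

e^(-4)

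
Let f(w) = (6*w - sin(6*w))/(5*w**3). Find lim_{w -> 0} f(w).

Direct substitution gives 0/0.
Apply L'Hôpital: lim (6 - 6*cos(6*w))/(15*w^2), still 0/0.
Apply L'Hôpital: lim (36*sin(6*w))/(30*w), still 0/0.
After 3 applications of L'Hôpital's rule the quotient is (216*cos(6*w))/(30); substituting w = 0 gives 36/5.

36/5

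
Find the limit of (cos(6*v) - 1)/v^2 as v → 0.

Direct substitution gives 0/0.
Apply L'Hôpital: lim (-6*sin(6*v))/(2*v), still 0/0.
After 2 applications of L'Hôpital's rule the quotient is (-36*cos(6*v))/(2); substituting v = 0 gives -18.

-18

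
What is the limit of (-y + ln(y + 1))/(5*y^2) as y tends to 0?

Direct substitution gives 0/0.
Apply L'Hôpital: lim (-1 + 1/(y + 1))/(10*y), still 0/0.
After 2 applications of L'Hôpital's rule the quotient is (-1/(y + 1)^2)/(10); substituting y = 0 gives -1/10.

-1/10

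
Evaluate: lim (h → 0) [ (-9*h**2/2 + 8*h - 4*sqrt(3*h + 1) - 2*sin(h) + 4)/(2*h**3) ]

-77/24

Substitution gives 0/0; apply L'Hôpital's rule 3 times.
After differentiating numerator and denominator 3 times the quotient is (2*cos(h) - 81/(2*(3*h + 1)^(5/2)))/(12); at h = 0 this is -77/24.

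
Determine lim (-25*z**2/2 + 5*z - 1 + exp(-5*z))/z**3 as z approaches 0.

Direct substitution gives 0/0.
Apply L'Hôpital: lim (-25*z + 5 - 5*e^(-5*z))/(3*z^2), still 0/0.
Apply L'Hôpital: lim (-25 + 25*e^(-5*z))/(6*z), still 0/0.
After 3 applications of L'Hôpital's rule the quotient is (-125*e^(-5*z))/(6); substituting z = 0 gives -125/6.

-125/6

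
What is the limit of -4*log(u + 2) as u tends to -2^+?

∞

As u → -2⁺, u + 2 → 0⁺ and ln(u + 2) → −∞.
Multiplying by -4 gives ∞.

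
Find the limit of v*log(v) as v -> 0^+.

This is a 0·(−∞) form. Rewrite as 1·ln(v) / v^(−1) and apply L'Hôpital:
the derivative quotient is 1·(1/v) / (−1·v^(−2)) = (-1/1)·v^1 → 0.

0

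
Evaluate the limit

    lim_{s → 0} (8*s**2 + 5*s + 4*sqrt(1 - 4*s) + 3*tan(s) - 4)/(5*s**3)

Substitution gives 0/0 (the numerator vanishes to order 3).
Expand each term to order s^3: the coefficient of s^3 in 3·tan(s) is 1 and in 4·√(1 - 4s) is -16.
Lower-order terms cancel with the polynomial part, so the numerator is (-15)·s^3 + o(s^3), and the limit is (-15)/(5) = -3.

-3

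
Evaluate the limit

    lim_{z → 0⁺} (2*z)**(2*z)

1

Base → 0⁺ and exponent → 0⁺: a 0^0 form.
Take logs: 2z·ln(2z). This is 0·(−∞); rewriting as ln(2z)/(1/(2z)) and applying L'Hôpital gives 0.
Hence the limit is e^0 = 1.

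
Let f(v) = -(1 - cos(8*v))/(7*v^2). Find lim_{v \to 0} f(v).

Substitution gives 0/0.
Use (1 − cos u)/u² → 1/2 with u = 8v: the limit is 8²/(2·(-7)) = -32/7.

-32/7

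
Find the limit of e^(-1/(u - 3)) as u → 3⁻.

As u → 3⁻, -1/(u - 3) → +∞, so e^(-1/(u - 3)) → ∞.

∞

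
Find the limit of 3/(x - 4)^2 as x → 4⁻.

As x → 4⁻, (x - 4) → 0⁻, so (x - 4)^2 → 0⁺ and 3/(x - 4)^2 → ∞.

∞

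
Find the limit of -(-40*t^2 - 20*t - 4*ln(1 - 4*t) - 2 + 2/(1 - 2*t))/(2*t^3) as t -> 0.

-152/3

Substitution gives 0/0 (the numerator vanishes to order 3).
Expand each term to order t^3: the coefficient of t^3 in 2·1/(1 - 2t) is 16 and in -4·ln(1 - 4t) is 256/3.
Lower-order terms cancel with the polynomial part, so the numerator is (304/3)·t^3 + o(t^3), and the limit is (304/3)/(-2) = -152/3.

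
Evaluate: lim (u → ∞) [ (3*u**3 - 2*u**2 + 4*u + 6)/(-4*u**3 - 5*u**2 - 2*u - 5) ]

-3/4

Numerator and denominator both have degree 3.
Dividing every term by u^3, all lower-order terms vanish and the limit is the ratio of leading coefficients, 3/(-4) = -3/4.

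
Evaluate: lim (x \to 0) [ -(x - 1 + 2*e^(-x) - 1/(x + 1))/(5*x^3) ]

-2/15

Substitution gives 0/0; apply L'Hôpital's rule 3 times.
After differentiating numerator and denominator 3 times the quotient is (-2*e^(-x) + 6/(x + 1)^4)/(-30); at x = 0 this is -2/15.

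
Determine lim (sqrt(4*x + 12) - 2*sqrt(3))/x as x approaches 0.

Substitution gives 0/0. Multiply numerator and denominator by the conjugate √(12 + 4x) + √12.
The numerator becomes (12 + 4x) − 12 = 4x, so the expression simplifies to 4/(√(12 + 4x) + √12).
Letting x → 0 gives 4/(2√12) = √(3)/3.

√(3)/3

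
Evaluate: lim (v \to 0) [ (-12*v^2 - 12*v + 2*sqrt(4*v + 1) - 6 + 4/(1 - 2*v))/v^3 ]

40

Substitution gives 0/0 (the numerator vanishes to order 3).
Expand each term to order v^3: the coefficient of v^3 in 4·1/(1 - 2v) is 32 and in 2·√(1 + 4v) is 8.
Lower-order terms cancel with the polynomial part, so the numerator is (40)·v^3 + o(v^3), and the limit is (40)/(1) = 40.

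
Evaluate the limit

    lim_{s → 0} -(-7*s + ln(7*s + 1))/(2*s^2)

49/4

Direct substitution gives 0/0.
Apply L'Hôpital: lim (-7 + 7/(7*s + 1))/(-4*s), still 0/0.
After 2 applications of L'Hôpital's rule the quotient is (-49/(7*s + 1)^2)/(-4); substituting s = 0 gives 49/4.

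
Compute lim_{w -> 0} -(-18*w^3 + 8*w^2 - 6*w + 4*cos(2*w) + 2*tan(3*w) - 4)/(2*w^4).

-4/3

Substitution gives 0/0 (the numerator vanishes to order 4).
Expand each term to order w^4: the coefficient of w^4 in 4·cos(2w) is 8/3 and in 2·tan(3w) is 0.
Lower-order terms cancel with the polynomial part, so the numerator is (8/3)·w^4 + o(w^4), and the limit is (8/3)/(-2) = -4/3.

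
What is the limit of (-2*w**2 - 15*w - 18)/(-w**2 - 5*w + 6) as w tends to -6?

Direct substitution gives 0/0, so factor. Both numerator and denominator have (w + 6) as a factor.
After cancelling, the expression reduces to (-2*w - 3)/(1 - w).
Substituting w = -6 gives 9/7.

9/7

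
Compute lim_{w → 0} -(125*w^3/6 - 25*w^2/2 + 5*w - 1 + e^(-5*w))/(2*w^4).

Direct substitution gives 0/0.
Apply L'Hôpital: lim (125*w^2/2 - 25*w + 5 - 5*e^(-5*w))/(-8*w^3), still 0/0.
Apply L'Hôpital: lim (125*w - 25 + 25*e^(-5*w))/(-24*w^2), still 0/0.
Apply L'Hôpital: lim (125 - 125*e^(-5*w))/(-48*w), still 0/0.
After 4 applications of L'Hôpital's rule the quotient is (625*e^(-5*w))/(-48); substituting w = 0 gives -625/48.

-625/48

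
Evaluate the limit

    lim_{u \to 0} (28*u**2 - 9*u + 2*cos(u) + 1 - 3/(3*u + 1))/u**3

Substitution gives 0/0; apply L'Hôpital's rule 3 times.
After differentiating numerator and denominator 3 times the quotient is (2*sin(u) + 486/(3*u + 1)^4)/(6); at u = 0 this is 81.

81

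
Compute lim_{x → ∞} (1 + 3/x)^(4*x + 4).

Let L be the limit and take ln: ln L = lim (4x + 4)·ln(1 + 3/x) = lim (4x + 4)·(3/x + O(1/x²)) = 12.
Hence L = e^(12).

e^(12)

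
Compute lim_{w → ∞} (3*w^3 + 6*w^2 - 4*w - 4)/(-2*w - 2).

-∞

The numerator has higher degree (3 > 1); the quotient behaves like (3/(-2))·w^2 for large |w|.
As w → +∞ this diverges to -∞.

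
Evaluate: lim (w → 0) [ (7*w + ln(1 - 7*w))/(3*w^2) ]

Direct substitution gives 0/0.
Apply L'Hôpital: lim (7 - 7/(1 - 7*w))/(6*w), still 0/0.
After 2 applications of L'Hôpital's rule the quotient is (-49/(1 - 7*w)^2)/(6); substituting w = 0 gives -49/6.

-49/6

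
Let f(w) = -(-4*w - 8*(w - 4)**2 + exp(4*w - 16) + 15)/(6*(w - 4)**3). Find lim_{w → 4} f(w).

-16/9

Direct substitution gives 0/0.
Apply L'Hôpital: lim (-16*w + 4*e^(4*w - 16) + 60)/(-18*(w - 4)^2), still 0/0.
Apply L'Hôpital: lim (16*e^(4*w - 16) - 16)/(144 - 36*w), still 0/0.
After 3 applications of L'Hôpital's rule the quotient is (64*e^(4*w - 16))/(-36); substituting w = 4 gives -16/9.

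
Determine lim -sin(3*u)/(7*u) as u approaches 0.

Substitution gives 0/0.
Write it as (3/(-7))·sin(3u)/(3u); since sin(θ)/θ → 1, the limit is -3/7.

-3/7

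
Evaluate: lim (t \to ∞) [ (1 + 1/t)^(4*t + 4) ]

Write it as [(1 + 1/t)^t]^(4) · (1 + 1/t)^(4). The bracketed term tends to e^(1) and the second factor to 1, so the limit is e^(4).

e^(4)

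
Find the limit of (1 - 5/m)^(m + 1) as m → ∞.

Write it as [(1 - 5/m)^m]^(1) · (1 - 5/m)^(1). The bracketed term tends to e^(-5) and the second factor to 1, so the limit is e^(-5).

e^(-5)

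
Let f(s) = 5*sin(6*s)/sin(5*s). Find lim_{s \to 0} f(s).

6

Substitution gives 0/0.
Divide numerator and denominator by s: sin(6s)/s → 6 and sin(5s)/s → 5, so the limit is 5·6/5 = 6.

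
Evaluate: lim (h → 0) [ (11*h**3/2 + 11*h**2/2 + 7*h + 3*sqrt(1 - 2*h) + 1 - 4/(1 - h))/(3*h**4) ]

-47/24

Substitution gives 0/0 (the numerator vanishes to order 4).
Expand each term to order h^4: the coefficient of h^4 in -4·1/(1 - h) is -4 and in 3·√(1 - 2h) is -15/8.
Lower-order terms cancel with the polynomial part, so the numerator is (-47/8)·h^4 + o(h^4), and the limit is (-47/8)/(3) = -47/24.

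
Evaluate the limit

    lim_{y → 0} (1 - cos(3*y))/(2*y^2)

9/4

Substitution gives 0/0.
Use (1 − cos u)/u² → 1/2 with u = 3y: the limit is 3²/(2·2) = 9/4.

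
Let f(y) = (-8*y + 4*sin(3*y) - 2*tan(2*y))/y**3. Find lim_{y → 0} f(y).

-70/3

Substitution gives 0/0; apply L'Hôpital's rule 3 times.
After differentiating numerator and denominator 3 times the quotient is (-108*cos(3*y) - 96*tan(2*y)^4 - 128*tan(2*y)^2 - 32)/(6); at y = 0 this is -70/3.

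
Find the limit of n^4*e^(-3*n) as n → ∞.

0

Write as n^4/e^{3n}, an ∞/∞ form.
Exponential growth dominates any polynomial, so repeated L'Hôpital (or the standard result) gives 0.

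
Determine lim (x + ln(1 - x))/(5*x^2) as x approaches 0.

-1/10

Direct substitution gives 0/0.
Apply L'Hôpital: lim (1 - 1/(1 - x))/(10*x), still 0/0.
After 2 applications of L'Hôpital's rule the quotient is (-1/(1 - x)^2)/(10); substituting x = 0 gives -1/10.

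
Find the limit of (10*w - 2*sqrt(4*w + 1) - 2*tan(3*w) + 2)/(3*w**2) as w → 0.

4/3

Substitution gives 0/0 (the numerator vanishes to order 2).
Expand each term to order w^2: the coefficient of w^2 in -2·√(1 + 4w) is 4 and in -2·tan(3w) is 0.
Lower-order terms cancel with the polynomial part, so the numerator is (4)·w^2 + o(w^2), and the limit is (4)/(3) = 4/3.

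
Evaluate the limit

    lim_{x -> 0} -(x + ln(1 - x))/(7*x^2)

1/14

Direct substitution gives 0/0.
Apply L'Hôpital: lim (1 - 1/(1 - x))/(-14*x), still 0/0.
After 2 applications of L'Hôpital's rule the quotient is (-1/(1 - x)^2)/(-14); substituting x = 0 gives 1/14.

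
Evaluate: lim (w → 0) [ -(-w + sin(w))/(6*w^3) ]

1/36

Direct substitution gives 0/0.
Apply L'Hôpital: lim (cos(w) - 1)/(-18*w^2), still 0/0.
Apply L'Hôpital: lim (-sin(w))/(-36*w), still 0/0.
After 3 applications of L'Hôpital's rule the quotient is (-cos(w))/(-36); substituting w = 0 gives 1/36.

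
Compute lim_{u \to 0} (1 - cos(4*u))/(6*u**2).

Substitution gives 0/0.
Use (1 − cos θ)/θ² → 1/2 with θ = 4u: the limit is 4²/(2·6) = 4/3.

4/3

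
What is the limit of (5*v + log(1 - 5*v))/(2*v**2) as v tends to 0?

Direct substitution gives 0/0.
Apply L'Hôpital: lim (5 - 5/(1 - 5*v))/(4*v), still 0/0.
After 2 applications of L'Hôpital's rule the quotient is (-25/(1 - 5*v)^2)/(4); substituting v = 0 gives -25/4.

-25/4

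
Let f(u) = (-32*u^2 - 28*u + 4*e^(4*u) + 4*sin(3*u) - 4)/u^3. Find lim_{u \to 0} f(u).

74/3

Substitution gives 0/0; apply L'Hôpital's rule 3 times.
After differentiating numerator and denominator 3 times the quotient is (256*e^(4*u) - 108*cos(3*u))/(6); at u = 0 this is 74/3.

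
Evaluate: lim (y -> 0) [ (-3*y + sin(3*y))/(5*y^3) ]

Direct substitution gives 0/0.
Apply L'Hôpital: lim (3*cos(3*y) - 3)/(15*y^2), still 0/0.
Apply L'Hôpital: lim (-9*sin(3*y))/(30*y), still 0/0.
After 3 applications of L'Hôpital's rule the quotient is (-27*cos(3*y))/(30); substituting y = 0 gives -9/10.

-9/10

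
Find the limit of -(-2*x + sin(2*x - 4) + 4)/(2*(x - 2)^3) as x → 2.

2/3

Direct substitution gives 0/0.
Apply L'Hôpital: lim (2*cos(2*x - 4) - 2)/(-6*(x - 2)^2), still 0/0.
Apply L'Hôpital: lim (-4*sin(2*x - 4))/(24 - 12*x), still 0/0.
After 3 applications of L'Hôpital's rule the quotient is (-8*cos(2*x - 4))/(-12); substituting x = 2 gives 2/3.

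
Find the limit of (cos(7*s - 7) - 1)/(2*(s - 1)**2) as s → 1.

-49/4

Direct substitution gives 0/0.
Apply L'Hôpital: lim (-7*sin(7*s - 7))/(4*s - 4), still 0/0.
After 2 applications of L'Hôpital's rule the quotient is (-49*cos(7*s - 7))/(4); substituting s = 1 gives -49/4.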